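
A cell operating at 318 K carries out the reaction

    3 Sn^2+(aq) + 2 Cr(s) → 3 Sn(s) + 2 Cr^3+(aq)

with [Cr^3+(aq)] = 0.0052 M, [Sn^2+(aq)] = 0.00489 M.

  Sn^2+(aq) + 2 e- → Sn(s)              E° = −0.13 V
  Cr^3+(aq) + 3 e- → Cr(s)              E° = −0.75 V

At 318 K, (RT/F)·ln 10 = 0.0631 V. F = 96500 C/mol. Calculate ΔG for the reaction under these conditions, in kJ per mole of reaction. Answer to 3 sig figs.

−345 kJ/mol

The standard cell potential is −0.13 − (−0.75) = +0.62 V, with n = 6 electrons in the balanced equation.
The reaction quotient is [Cr^3+(aq)]^2 / [Sn^2+(aq)]^3 = 231; by Nernst, E = +0.62 − (0.0631/6)(2.364) = +0.5951 V.
Finally ΔG = −nFE = −(6)(96500 C/mol)(+0.5951 V) = −345 kJ/mol.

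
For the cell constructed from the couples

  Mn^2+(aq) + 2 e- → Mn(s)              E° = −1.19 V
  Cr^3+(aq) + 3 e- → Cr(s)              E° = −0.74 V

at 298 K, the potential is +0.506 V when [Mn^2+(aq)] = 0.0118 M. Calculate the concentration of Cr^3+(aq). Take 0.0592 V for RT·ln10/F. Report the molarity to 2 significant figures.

0.88 M

With Cr³⁺/Cr at the cathode and Mn²⁺/Mn at the anode, E°cell = −0.74 − (−1.19) = +0.45 V (n = 6).
From the Nernst equation, log Q = n(E° − E)/0.0592 = 6·(+0.45 − (+0.506))/0.0592 = −5.676.
For 2 Cr^3+(aq) + 3 Mn(s) → 2 Cr(s) + 3 Mn^2+(aq), the reaction quotient is Q = [Mn^2+(aq)]^3 / [Cr^3+(aq)]^2.
Isolating [Cr^3+(aq)] in Q = 10^{−5.676} yields log [Cr^3+(aq)] = −0.054, i.e. 0.88 M.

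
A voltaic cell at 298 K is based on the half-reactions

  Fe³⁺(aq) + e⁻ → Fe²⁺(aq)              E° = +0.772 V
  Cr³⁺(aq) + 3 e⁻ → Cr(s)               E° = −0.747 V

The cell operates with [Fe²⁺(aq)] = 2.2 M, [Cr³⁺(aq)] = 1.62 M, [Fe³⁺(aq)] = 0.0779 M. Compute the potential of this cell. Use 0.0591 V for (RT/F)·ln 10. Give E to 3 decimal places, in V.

The Fe³⁺/Fe²⁺ couple has the more positive E°, so it is the cathode; Cr³⁺/Cr is the anode.
E°cell = E°cat − E°an = +0.772 − (−0.747) = +1.519 V; n = 3.
Balancing gives 3 Fe³⁺(aq) + Cr(s) → 3 Fe²⁺(aq) + Cr³⁺(aq); hence Q = ([Fe²⁺(aq)]^3·[Cr³⁺(aq)]) / [Fe³⁺(aq)]^3 = 3.65×10^4 (log Q = 4.562).
By the Nernst equation, E = +1.519 − (0.0591/3)·(4.562) = +1.429 V.

+1.429 V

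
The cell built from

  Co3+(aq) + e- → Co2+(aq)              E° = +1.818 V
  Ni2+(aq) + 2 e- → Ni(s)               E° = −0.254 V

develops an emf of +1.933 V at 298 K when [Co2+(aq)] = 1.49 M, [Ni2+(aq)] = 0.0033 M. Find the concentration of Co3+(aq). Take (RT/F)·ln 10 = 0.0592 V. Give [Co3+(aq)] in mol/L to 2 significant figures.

The Co³⁺/Co²⁺ couple has the larger reduction potential, so it is the cathode: E°cell = +1.818 − (−0.254) = +2.072 V and n = 2.
Since E = E° − (0.0592/n)·log Q, log Q = n(E° − E)/0.0592 = 4.696.
The balanced reaction is 2 Co3+(aq) + Ni(s) → 2 Co2+(aq) + Ni2+(aq), so Q = ([Co2+(aq)]^2·[Ni2+(aq)]) / [Co3+(aq)]^2.
Isolating [Co3+(aq)] in Q = 10^{4.696} yields log [Co3+(aq)] = −3.416, i.e. 0.00038 M.

0.00038 M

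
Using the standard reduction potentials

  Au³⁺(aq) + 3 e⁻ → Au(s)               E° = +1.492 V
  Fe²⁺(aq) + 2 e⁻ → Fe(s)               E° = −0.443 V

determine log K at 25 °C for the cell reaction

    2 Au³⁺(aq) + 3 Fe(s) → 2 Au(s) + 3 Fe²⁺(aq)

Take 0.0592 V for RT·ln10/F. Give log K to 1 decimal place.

The Au³⁺/Au couple is reduced (cathode); E°cell = +1.492 − (−0.443) = +1.935 V with n = 6.
At equilibrium E = 0, so log K = nE°cell / 0.0592 = (6)(+1.935) / 0.0592 = 196.1.

log K = 196.1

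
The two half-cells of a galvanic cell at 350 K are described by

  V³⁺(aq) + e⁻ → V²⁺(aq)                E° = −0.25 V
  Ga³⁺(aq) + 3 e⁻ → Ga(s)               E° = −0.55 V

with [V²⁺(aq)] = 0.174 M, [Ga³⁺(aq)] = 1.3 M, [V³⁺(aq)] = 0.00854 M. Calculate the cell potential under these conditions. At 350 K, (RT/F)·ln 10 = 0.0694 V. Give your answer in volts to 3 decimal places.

The V³⁺/V²⁺ couple has the more positive E°, so it is the cathode; Ga³⁺/Ga is the anode.
E°cell = E°cat − E°an = −0.25 − (−0.55) = +0.30 V; n = 3.
The balanced reaction is 3 V³⁺(aq) + Ga(s) → 3 V²⁺(aq) + Ga³⁺(aq), so Q = ([V²⁺(aq)]^3·[Ga³⁺(aq)]) / [V³⁺(aq)]^3 = 1.1×10^4 and log Q = 4.041.
By the Nernst equation, E = +0.30 − (0.0694/3)·(4.041) = +0.207 V.

+0.207 V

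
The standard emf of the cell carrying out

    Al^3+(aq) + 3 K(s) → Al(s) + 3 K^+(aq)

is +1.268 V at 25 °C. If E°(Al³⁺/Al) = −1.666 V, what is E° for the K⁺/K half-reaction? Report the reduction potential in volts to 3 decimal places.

In the reaction as written the Al³⁺/Al couple is reduced (cathode) and K⁺/K is oxidized (anode), so E°cell = E°(Al³⁺/Al) − E°(K⁺/K).
E°(K⁺/K) = E°(cathode) − E°cell = −1.666 − (+1.268) = −2.934 V.

−2.934 V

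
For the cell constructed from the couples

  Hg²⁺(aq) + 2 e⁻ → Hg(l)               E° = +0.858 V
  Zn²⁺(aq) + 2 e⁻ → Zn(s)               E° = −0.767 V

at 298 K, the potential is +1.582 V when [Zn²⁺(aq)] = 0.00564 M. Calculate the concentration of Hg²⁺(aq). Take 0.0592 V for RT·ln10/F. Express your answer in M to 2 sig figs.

Hg²⁺/Hg is the cathode (higher E°); E°cell = +0.858 − (−0.767) = +1.625 V with n = 2.
Since E = E° − (0.0592/n)·log Q, log Q = n(E° − E)/0.0592 = 1.453.
Balancing electrons gives Hg²⁺(aq) + Zn(s) → Hg(l) + Zn²⁺(aq); thus Q = [Zn²⁺(aq)] / [Hg²⁺(aq)].
Isolating [Hg²⁺(aq)] in Q = 10^{1.453} yields log [Hg²⁺(aq)] = −3.702, i.e. 0.00020 M.

0.00020 M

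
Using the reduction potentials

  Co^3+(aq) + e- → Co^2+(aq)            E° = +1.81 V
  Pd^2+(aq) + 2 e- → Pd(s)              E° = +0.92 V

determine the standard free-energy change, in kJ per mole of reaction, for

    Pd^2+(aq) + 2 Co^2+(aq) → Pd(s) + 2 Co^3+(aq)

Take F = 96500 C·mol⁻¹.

In the reaction as written Pd^2+(aq) is reduced, so the Pd²⁺/Pd couple is the cathode and Co³⁺/Co²⁺ is the anode.
E°cell = +0.92 − (+1.81) = −0.89 V; balancing electrons gives n = 2.
ΔG° = −nFE°cell = −(2)(96500)(−0.89) J/mol = +172 kJ/mol.

+172 kJ/mol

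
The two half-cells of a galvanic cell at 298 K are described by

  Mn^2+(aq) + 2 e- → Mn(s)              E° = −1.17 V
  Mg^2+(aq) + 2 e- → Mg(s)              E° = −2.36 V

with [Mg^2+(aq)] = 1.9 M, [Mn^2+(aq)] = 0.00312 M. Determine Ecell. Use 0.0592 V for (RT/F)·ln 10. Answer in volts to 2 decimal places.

Mn²⁺/Mn is reduced (cathode, E° = −1.17 V) and Mg²⁺/Mg is oxidized (anode).
E°cell = E°cat − E°an = −1.17 − (−2.36) = +1.19 V; n = 2.
For the overall reaction Mn^2+(aq) + Mg(s) → Mn(s) + Mg^2+(aq), Q = [Mg^2+(aq)] / [Mn^2+(aq)] = 609, giving log Q = 2.785.
By the Nernst equation, E = +1.19 − (0.0592/2)·(2.785) = +1.11 V.

+1.11 V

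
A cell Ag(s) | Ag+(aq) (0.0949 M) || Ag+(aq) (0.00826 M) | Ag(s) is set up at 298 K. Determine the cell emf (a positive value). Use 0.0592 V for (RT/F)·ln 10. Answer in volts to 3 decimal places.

For a concentration cell E°cell = 0, since both electrodes use the same couple.
The compartment with the higher Ag+(aq) concentration (0.0949 M) acts as the cathode; ions are reduced there and produced at the dilute (0.00826 M) anode.
With n = 1, Ecell = −(0.0592/1)·log([dilute]/[conc]) = −(0.0592/1)·log(0.00826/0.0949) = +0.063 V.

0.063 V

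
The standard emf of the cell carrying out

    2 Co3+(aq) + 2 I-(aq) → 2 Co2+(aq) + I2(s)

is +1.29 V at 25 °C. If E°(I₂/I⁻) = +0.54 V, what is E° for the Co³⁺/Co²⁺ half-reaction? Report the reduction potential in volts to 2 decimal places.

In the reaction as written the Co³⁺/Co²⁺ couple is reduced (cathode) and I₂/I⁻ is oxidized (anode), so E°cell = E°(Co³⁺/Co²⁺) − E°(I₂/I⁻).
E°(Co³⁺/Co²⁺) = E°cell + E°(anode) = +1.29 + (+0.54) = +1.83 V.

+1.83 V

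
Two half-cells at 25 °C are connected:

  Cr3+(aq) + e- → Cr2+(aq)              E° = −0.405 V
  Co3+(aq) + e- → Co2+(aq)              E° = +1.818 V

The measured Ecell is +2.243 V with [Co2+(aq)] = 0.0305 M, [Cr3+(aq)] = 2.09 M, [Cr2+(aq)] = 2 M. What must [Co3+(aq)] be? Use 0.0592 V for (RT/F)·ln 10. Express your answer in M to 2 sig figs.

0.069 M

The Co³⁺/Co²⁺ couple has the larger reduction potential, so it is the cathode: E°cell = +1.818 − (−0.405) = +2.223 V and n = 1.
Rearranging E = E° − (0.0592/n)·log Q gives log Q = 1(+2.223 − (+2.243))/0.0592 = −0.338.
For Co3+(aq) + Cr2+(aq) → Co2+(aq) + Cr3+(aq), the reaction quotient is Q = ([Co2+(aq)]·[Cr3+(aq)]) / ([Co3+(aq)]·[Cr2+(aq)]).
Substituting the known concentrations and solving, log [Co3+(aq)] = −1.159 and [Co3+(aq)] = 0.069 M.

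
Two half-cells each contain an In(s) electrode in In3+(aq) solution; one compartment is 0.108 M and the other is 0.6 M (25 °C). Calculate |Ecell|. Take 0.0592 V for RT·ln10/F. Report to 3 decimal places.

0.015 V

For a concentration cell E°cell = 0, since both electrodes use the same couple.
The compartment with the higher In3+(aq) concentration (0.6 M) acts as the cathode; ions are reduced there and produced at the dilute (0.108 M) anode.
With n = 3, Ecell = −(0.0592/3)·log([dilute]/[conc]) = −(0.0592/3)·log(0.108/0.6) = +0.015 V.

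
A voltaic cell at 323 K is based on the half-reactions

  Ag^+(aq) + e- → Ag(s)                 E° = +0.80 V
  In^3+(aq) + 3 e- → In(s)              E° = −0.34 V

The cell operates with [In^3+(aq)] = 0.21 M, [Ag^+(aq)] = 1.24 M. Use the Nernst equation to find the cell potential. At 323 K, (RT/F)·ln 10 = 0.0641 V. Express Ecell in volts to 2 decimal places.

Since E°(Ag⁺/Ag) > E°(In³⁺/In), Ag⁺/Ag serves as the cathode.
E°cell = +0.80 − (−0.34) = +1.14 V, with n = 3 electrons transferred.
Balancing gives 3 Ag^+(aq) + In(s) → 3 Ag(s) + In^3+(aq); hence Q = [In^3+(aq)] / [Ag^+(aq)]^3 = 0.11 (log Q = −0.958).
By the Nernst equation, E = +1.14 − (0.0641/3)·(−0.958) = +1.16 V.

+1.16 V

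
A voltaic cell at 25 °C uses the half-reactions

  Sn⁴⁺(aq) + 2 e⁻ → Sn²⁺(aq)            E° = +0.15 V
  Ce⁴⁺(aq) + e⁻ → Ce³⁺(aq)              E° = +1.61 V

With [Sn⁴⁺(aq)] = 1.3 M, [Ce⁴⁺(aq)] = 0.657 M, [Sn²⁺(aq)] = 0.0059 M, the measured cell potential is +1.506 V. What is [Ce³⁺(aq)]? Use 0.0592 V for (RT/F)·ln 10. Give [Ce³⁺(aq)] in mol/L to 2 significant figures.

0.0074 M

The Ce⁴⁺/Ce³⁺ couple has the larger reduction potential, so it is the cathode: E°cell = +1.61 − (+0.15) = +1.46 V and n = 2.
Since E = E° − (0.0592/n)·log Q, log Q = n(E° − E)/0.0592 = −1.554.
Balancing electrons gives 2 Ce⁴⁺(aq) + Sn²⁺(aq) → 2 Ce³⁺(aq) + Sn⁴⁺(aq); thus Q = ([Ce³⁺(aq)]^2·[Sn⁴⁺(aq)]) / ([Ce⁴⁺(aq)]^2·[Sn²⁺(aq)]).
Isolating [Ce³⁺(aq)] in Q = 10^{−1.554} yields log [Ce³⁺(aq)] = −2.131, i.e. 0.0074 M.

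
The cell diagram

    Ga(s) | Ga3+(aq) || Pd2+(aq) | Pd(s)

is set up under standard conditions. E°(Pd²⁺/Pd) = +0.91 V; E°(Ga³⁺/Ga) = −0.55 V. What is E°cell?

By convention the left-hand electrode in cell notation is the anode (oxidation) and the right-hand electrode is the cathode (reduction).
E°cell = E°(right) − E°(left) = +0.91 − (−0.55) = +1.46 V.

+1.46 V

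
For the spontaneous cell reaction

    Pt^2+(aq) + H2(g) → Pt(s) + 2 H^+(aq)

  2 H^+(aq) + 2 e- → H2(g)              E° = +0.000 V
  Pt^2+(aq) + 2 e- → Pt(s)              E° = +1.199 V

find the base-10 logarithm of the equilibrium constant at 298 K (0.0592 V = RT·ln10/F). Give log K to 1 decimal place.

The Pt²⁺/Pt couple is reduced (cathode); E°cell = +1.199 − (+0.000) = +1.199 V with n = 2.
At equilibrium E = 0, so log K = nE°cell / 0.0592 = (2)(+1.199) / 0.0592 = 40.5.

log K = 40.5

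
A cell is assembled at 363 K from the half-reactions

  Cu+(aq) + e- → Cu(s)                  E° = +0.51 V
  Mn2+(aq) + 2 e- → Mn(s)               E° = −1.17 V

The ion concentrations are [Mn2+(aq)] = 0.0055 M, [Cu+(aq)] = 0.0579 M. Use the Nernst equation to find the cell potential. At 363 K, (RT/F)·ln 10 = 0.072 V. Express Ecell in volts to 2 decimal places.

+1.67 V

Cu⁺/Cu is reduced (cathode, E° = +0.51 V) and Mn²⁺/Mn is oxidized (anode).
E°cell = E°cat − E°an = +0.51 − (−1.17) = +1.68 V; n = 2.
For the overall reaction 2 Cu+(aq) + Mn(s) → 2 Cu(s) + Mn2+(aq), Q = [Mn2+(aq)] / [Cu+(aq)]^2 = 1.64, giving log Q = 0.215.
Applying E = E° − (RT ln10/nF)·log Q gives +1.68 − (0.072/2)(0.215) = +1.67 V.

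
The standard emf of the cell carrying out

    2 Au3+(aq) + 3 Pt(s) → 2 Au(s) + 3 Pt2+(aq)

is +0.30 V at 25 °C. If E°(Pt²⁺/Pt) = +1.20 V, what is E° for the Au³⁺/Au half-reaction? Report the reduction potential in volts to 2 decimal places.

In the reaction as written the Au³⁺/Au couple is reduced (cathode) and Pt²⁺/Pt is oxidized (anode), so E°cell = E°(Au³⁺/Au) − E°(Pt²⁺/Pt).
E°(Au³⁺/Au) = E°cell + E°(anode) = +0.30 + (+1.20) = +1.50 V.

+1.50 V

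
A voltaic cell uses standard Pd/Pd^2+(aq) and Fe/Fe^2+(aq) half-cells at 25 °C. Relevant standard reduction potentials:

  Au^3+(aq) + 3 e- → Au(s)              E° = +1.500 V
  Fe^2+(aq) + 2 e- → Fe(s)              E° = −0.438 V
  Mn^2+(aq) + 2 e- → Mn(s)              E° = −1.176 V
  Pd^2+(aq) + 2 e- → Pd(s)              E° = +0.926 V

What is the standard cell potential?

+1.364 V

Of the two couples in this cell, the one with the more positive reduction potential is reduced at the cathode: here that is Pd²⁺/Pd (+0.926 V); Fe²⁺/Fe (−0.438 V) is the anode.
E°cell = E°(cathode) − E°(anode) = +0.926 − (−0.438) = +1.364 V.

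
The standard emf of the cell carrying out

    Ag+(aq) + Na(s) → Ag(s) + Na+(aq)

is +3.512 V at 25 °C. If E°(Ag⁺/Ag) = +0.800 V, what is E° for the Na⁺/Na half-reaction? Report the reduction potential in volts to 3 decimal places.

−2.712 V

In the reaction as written the Ag⁺/Ag couple is reduced (cathode) and Na⁺/Na is oxidized (anode), so E°cell = E°(Ag⁺/Ag) − E°(Na⁺/Na).
E°(Na⁺/Na) = E°(cathode) − E°cell = +0.800 − (+3.512) = −2.712 V.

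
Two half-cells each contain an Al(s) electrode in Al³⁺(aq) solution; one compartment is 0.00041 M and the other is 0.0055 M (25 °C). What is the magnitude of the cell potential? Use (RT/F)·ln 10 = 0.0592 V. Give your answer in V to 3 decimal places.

For a concentration cell E°cell = 0, since both electrodes use the same couple.
The compartment with the higher Al³⁺(aq) concentration (0.0055 M) acts as the cathode; ions are reduced there and produced at the dilute (0.00041 M) anode.
With n = 3, Ecell = −(0.0592/3)·log([dilute]/[conc]) = −(0.0592/3)·log(0.00041/0.0055) = +0.022 V.

0.022 V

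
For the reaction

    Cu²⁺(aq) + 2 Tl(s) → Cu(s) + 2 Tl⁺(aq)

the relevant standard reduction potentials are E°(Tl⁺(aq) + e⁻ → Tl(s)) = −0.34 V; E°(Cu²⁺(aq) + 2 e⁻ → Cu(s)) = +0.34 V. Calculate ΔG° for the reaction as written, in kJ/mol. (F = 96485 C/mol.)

−131 kJ/mol

In the reaction as written Cu²⁺(aq) is reduced, so the Cu²⁺/Cu couple is the cathode and Tl⁺/Tl is the anode.
E°cell = +0.34 − (−0.34) = +0.68 V; balancing electrons gives n = 2.
ΔG° = −nFE°cell = −(2)(96485)(+0.68) J/mol = −131 kJ/mol.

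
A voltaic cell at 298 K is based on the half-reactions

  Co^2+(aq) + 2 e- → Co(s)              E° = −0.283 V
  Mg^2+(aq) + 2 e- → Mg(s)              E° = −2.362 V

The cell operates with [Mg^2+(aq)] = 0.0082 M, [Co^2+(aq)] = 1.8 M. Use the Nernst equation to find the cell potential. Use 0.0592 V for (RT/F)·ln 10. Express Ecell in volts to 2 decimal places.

Co²⁺/Co is reduced (cathode, E° = −0.283 V) and Mg²⁺/Mg is oxidized (anode).
E°cell = E°cat − E°an = −0.283 − (−2.362) = +2.079 V; n = 2.
For the overall reaction Co^2+(aq) + Mg(s) → Co(s) + Mg^2+(aq), Q = [Mg^2+(aq)] / [Co^2+(aq)] = 0.00456, giving log Q = −2.341.
By the Nernst equation, E = +2.079 − (0.0592/2)·(−2.341) = +2.15 V.

+2.15 V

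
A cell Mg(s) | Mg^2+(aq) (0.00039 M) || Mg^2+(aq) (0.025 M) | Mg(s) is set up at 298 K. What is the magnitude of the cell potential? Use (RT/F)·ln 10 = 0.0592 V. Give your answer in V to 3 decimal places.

0.053 V

For a concentration cell E°cell = 0, since both electrodes use the same couple.
The compartment with the higher Mg^2+(aq) concentration (0.025 M) acts as the cathode; ions are reduced there and produced at the dilute (0.00039 M) anode.
With n = 2, Ecell = −(0.0592/2)·log([dilute]/[conc]) = −(0.0592/2)·log(0.00039/0.025) = +0.053 V.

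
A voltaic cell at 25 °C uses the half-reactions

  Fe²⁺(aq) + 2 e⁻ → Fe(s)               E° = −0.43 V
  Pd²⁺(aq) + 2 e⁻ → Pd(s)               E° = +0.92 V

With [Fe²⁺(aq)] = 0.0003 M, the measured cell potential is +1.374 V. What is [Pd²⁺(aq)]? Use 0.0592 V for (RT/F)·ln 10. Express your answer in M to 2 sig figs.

Pd²⁺/Pd is the cathode (higher E°); E°cell = +0.92 − (−0.43) = +1.35 V with n = 2.
Rearranging E = E° − (0.0592/n)·log Q gives log Q = 2(+1.35 − (+1.374))/0.0592 = −0.811.
For Pd²⁺(aq) + Fe(s) → Pd(s) + Fe²⁺(aq), the reaction quotient is Q = [Fe²⁺(aq)] / [Pd²⁺(aq)].
Substituting the known concentrations and solving, log [Pd²⁺(aq)] = −2.712 and [Pd²⁺(aq)] = 0.0019 M.

0.0019 M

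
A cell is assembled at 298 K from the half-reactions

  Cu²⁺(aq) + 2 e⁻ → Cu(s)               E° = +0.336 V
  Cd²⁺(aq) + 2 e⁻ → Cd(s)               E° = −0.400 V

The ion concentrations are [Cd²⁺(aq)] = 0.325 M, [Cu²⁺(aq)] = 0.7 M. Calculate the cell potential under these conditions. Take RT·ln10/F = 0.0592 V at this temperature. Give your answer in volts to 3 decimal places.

Since E°(Cu²⁺/Cu) > E°(Cd²⁺/Cd), Cu²⁺/Cu serves as the cathode.
E°cell = E°cat − E°an = +0.336 − (−0.400) = +0.736 V; n = 2.
For the overall reaction Cu²⁺(aq) + Cd(s) → Cu(s) + Cd²⁺(aq), Q = [Cd²⁺(aq)] / [Cu²⁺(aq)] = 0.464, giving log Q = −0.333.
E = E° − (0.0592/n)·log Q = +0.736 − (0.0592/2)(−0.333) = +0.746 V.

+0.746 V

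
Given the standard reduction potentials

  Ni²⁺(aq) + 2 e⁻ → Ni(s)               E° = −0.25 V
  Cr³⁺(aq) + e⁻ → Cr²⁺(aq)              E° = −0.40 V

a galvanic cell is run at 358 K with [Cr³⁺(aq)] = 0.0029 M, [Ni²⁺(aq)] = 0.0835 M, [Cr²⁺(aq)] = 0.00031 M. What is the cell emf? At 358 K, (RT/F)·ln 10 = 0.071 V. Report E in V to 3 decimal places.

Since E°(Ni²⁺/Ni) > E°(Cr³⁺/Cr²⁺), Ni²⁺/Ni serves as the cathode.
E°cell = −0.25 − (−0.40) = +0.15 V, with n = 2 electrons transferred.
The balanced reaction is Ni²⁺(aq) + 2 Cr²⁺(aq) → Ni(s) + 2 Cr³⁺(aq), so Q = [Cr³⁺(aq)]^2 / ([Ni²⁺(aq)]·[Cr²⁺(aq)]^2) = 1.05×10^3 and log Q = 3.020.
By the Nernst equation, E = +0.15 − (0.071/2)·(3.020) = +0.043 V.

+0.043 V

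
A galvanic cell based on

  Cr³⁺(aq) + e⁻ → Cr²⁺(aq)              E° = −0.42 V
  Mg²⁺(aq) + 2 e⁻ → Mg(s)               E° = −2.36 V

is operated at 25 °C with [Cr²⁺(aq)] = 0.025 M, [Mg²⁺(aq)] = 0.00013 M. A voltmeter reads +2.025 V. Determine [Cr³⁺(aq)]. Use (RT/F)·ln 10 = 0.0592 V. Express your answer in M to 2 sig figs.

The Cr³⁺/Cr²⁺ couple has the larger reduction potential, so it is the cathode: E°cell = −0.42 − (−2.36) = +1.94 V and n = 2.
From the Nernst equation, log Q = n(E° − E)/0.0592 = 2·(+1.94 − (+2.025))/0.0592 = −2.872.
The balanced reaction is 2 Cr³⁺(aq) + Mg(s) → 2 Cr²⁺(aq) + Mg²⁺(aq), so Q = ([Cr²⁺(aq)]^2·[Mg²⁺(aq)]) / [Cr³⁺(aq)]^2.
Isolating [Cr³⁺(aq)] in Q = 10^{−2.872} yields log [Cr³⁺(aq)] = −2.109, i.e. 0.0078 M.

0.0078 M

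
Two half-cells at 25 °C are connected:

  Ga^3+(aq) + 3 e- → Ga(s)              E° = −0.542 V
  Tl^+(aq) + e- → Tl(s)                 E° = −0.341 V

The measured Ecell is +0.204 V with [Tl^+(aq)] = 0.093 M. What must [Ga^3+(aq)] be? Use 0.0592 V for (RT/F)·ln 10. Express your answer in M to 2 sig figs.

0.00057 M

Tl⁺/Tl is the cathode (higher E°); E°cell = −0.341 − (−0.542) = +0.201 V with n = 3.
Rearranging E = E° − (0.0592/n)·log Q gives log Q = 3(+0.201 − (+0.204))/0.0592 = −0.152.
For 3 Tl^+(aq) + Ga(s) → 3 Tl(s) + Ga^3+(aq), the reaction quotient is Q = [Ga^3+(aq)] / [Tl^+(aq)]^3.
Substituting the known concentrations and solving, log [Ga^3+(aq)] = −3.247 and [Ga^3+(aq)] = 0.00057 M.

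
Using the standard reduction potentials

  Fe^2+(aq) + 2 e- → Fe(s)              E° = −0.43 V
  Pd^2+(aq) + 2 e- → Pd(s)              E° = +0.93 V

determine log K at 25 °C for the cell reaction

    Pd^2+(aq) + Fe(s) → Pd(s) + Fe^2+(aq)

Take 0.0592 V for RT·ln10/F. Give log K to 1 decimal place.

The Pd²⁺/Pd couple is reduced (cathode); E°cell = +0.93 − (−0.43) = +1.36 V with n = 2.
At equilibrium E = 0, so log K = nE°cell / 0.0592 = (2)(+1.36) / 0.0592 = 45.9.

log K = 45.9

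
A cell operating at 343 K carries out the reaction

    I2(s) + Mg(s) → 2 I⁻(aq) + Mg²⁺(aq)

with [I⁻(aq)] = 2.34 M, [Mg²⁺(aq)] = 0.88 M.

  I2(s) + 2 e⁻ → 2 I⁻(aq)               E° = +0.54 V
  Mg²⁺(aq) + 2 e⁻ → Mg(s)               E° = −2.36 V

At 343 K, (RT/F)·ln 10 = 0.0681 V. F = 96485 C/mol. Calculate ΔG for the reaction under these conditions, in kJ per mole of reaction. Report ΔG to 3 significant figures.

−555 kJ/mol

The standard cell potential is +0.54 − (−2.36) = +2.90 V, with n = 2 electrons in the balanced equation.
The reaction quotient is [I⁻(aq)]^2·[Mg²⁺(aq)] = 4.82; by Nernst, E = +2.90 − (0.0681/2)(0.683) = +2.8767 V.
ΔG = −nFE = −(2)(96485)(+2.8767) J/mol = −555 kJ/mol.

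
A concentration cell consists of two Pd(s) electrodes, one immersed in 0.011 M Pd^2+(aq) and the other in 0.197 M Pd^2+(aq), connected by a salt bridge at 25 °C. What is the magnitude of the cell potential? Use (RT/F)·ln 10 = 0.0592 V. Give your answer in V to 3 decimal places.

0.037 V

For a concentration cell E°cell = 0, since both electrodes use the same couple.
The compartment with the higher Pd^2+(aq) concentration (0.197 M) acts as the cathode; ions are reduced there and produced at the dilute (0.011 M) anode.
With n = 2, Ecell = −(0.0592/2)·log([dilute]/[conc]) = −(0.0592/2)·log(0.011/0.197) = +0.037 V.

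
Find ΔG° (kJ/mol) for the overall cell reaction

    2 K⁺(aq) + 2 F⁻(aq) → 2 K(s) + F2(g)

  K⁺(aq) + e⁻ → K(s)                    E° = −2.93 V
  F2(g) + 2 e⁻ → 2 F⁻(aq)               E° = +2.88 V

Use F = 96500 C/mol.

In the reaction as written K⁺(aq) is reduced, so the K⁺/K couple is the cathode and F₂/F⁻ is the anode.
E°cell = −2.93 − (+2.88) = −5.81 V; balancing electrons gives n = 2.
ΔG° = −nFE°cell = −(2)(96500)(−5.81) J/mol = +1121 kJ/mol.

+1121 kJ/mol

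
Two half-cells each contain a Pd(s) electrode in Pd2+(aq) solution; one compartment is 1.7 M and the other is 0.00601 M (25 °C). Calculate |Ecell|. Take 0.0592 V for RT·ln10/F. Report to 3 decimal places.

For a concentration cell E°cell = 0, since both electrodes use the same couple.
The compartment with the higher Pd2+(aq) concentration (1.7 M) acts as the cathode; ions are reduced there and produced at the dilute (0.00601 M) anode.
With n = 2, Ecell = −(0.0592/2)·log([dilute]/[conc]) = −(0.0592/2)·log(0.00601/1.7) = +0.073 V.

0.073 V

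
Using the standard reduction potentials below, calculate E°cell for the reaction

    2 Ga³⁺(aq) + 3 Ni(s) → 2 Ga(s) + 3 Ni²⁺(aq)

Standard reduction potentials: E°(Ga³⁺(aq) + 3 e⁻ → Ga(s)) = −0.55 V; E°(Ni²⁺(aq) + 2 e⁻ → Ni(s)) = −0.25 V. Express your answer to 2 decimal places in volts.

−0.30 V

Ga³⁺(aq) gains electrons, so the Ga³⁺/Ga couple is the cathode; the Ni²⁺/Ni couple is the anode.
E°cell = E°(cathode) − E°(anode) = −0.55 − (−0.25) = −0.30 V.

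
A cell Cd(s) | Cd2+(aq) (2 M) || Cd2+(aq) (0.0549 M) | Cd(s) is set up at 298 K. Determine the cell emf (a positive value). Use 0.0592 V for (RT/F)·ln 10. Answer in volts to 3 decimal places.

For a concentration cell E°cell = 0, since both electrodes use the same couple.
The compartment with the higher Cd2+(aq) concentration (2 M) acts as the cathode; ions are reduced there and produced at the dilute (0.0549 M) anode.
With n = 2, Ecell = −(0.0592/2)·log([dilute]/[conc]) = −(0.0592/2)·log(0.0549/2) = +0.046 V.

0.046 V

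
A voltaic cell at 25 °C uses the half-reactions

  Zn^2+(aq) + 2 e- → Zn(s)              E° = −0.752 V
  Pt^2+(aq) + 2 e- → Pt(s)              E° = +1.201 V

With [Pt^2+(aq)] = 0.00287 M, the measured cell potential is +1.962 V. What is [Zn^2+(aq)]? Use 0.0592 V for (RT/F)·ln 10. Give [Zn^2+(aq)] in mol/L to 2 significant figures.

The Pt²⁺/Pt couple has the larger reduction potential, so it is the cathode: E°cell = +1.201 − (−0.752) = +1.953 V and n = 2.
Since E = E° − (0.0592/n)·log Q, log Q = n(E° − E)/0.0592 = −0.304.
The balanced reaction is Pt^2+(aq) + Zn(s) → Pt(s) + Zn^2+(aq), so Q = [Zn^2+(aq)] / [Pt^2+(aq)].
Substituting the known concentrations and solving, log [Zn^2+(aq)] = −2.846 and [Zn^2+(aq)] = 0.0014 M.

0.0014 M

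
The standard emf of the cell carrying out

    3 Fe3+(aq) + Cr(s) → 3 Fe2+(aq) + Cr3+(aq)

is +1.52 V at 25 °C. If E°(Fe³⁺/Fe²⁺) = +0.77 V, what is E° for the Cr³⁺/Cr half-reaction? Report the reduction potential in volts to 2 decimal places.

−0.75 V

In the reaction as written the Fe³⁺/Fe²⁺ couple is reduced (cathode) and Cr³⁺/Cr is oxidized (anode), so E°cell = E°(Fe³⁺/Fe²⁺) − E°(Cr³⁺/Cr).
E°(Cr³⁺/Cr) = E°(cathode) − E°cell = +0.77 − (+1.52) = −0.75 V.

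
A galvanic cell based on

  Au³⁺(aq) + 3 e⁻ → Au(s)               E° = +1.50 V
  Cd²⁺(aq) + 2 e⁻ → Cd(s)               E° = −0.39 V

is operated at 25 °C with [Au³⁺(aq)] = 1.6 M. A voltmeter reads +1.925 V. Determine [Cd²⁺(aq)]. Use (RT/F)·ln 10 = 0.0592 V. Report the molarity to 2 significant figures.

0.090 M

With Au³⁺/Au at the cathode and Cd²⁺/Cd at the anode, E°cell = +1.50 − (−0.39) = +1.89 V (n = 6).
From the Nernst equation, log Q = n(E° − E)/0.0592 = 6·(+1.89 − (+1.925))/0.0592 = −3.547.
The balanced reaction is 2 Au³⁺(aq) + 3 Cd(s) → 2 Au(s) + 3 Cd²⁺(aq), so Q = [Cd²⁺(aq)]^3 / [Au³⁺(aq)]^2.
Isolating [Cd²⁺(aq)] in Q = 10^{−3.547} yields log [Cd²⁺(aq)] = −1.046, i.e. 0.090 M.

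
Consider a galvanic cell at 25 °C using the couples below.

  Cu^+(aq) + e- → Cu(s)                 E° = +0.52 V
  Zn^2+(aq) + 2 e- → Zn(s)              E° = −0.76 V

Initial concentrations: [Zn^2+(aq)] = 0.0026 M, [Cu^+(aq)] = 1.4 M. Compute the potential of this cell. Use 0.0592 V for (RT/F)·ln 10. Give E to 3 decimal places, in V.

+1.365 V

The Cu⁺/Cu couple has the more positive E°, so it is the cathode; Zn²⁺/Zn is the anode.
E°cell = E°cat − E°an = +0.52 − (−0.76) = +1.28 V; n = 2.
For the overall reaction 2 Cu^+(aq) + Zn(s) → 2 Cu(s) + Zn^2+(aq), Q = [Zn^2+(aq)] / [Cu^+(aq)]^2 = 0.00133, giving log Q = −2.877.
By the Nernst equation, E = +1.28 − (0.0592/2)·(−2.877) = +1.365 V.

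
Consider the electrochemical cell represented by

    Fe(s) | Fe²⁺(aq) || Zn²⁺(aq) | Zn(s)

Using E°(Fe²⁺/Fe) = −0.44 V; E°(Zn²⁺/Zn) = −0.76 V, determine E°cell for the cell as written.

−0.32 V

By convention the left-hand electrode in cell notation is the anode (oxidation) and the right-hand electrode is the cathode (reduction).
E°cell = E°(right) − E°(left) = −0.76 − (−0.44) = −0.32 V.
The negative sign shows that, as written, the cell would require an external voltage to drive the reaction.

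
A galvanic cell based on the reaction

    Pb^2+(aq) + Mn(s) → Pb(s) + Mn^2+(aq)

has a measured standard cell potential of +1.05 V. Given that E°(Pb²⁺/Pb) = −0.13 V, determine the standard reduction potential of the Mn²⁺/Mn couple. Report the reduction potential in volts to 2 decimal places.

−1.18 V

In the reaction as written the Pb²⁺/Pb couple is reduced (cathode) and Mn²⁺/Mn is oxidized (anode), so E°cell = E°(Pb²⁺/Pb) − E°(Mn²⁺/Mn).
E°(Mn²⁺/Mn) = E°(cathode) − E°cell = −0.13 − (+1.05) = −1.18 V.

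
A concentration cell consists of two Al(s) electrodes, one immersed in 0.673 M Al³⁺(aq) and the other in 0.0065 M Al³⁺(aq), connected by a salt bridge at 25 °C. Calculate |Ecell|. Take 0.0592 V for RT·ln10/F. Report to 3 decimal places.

For a concentration cell E°cell = 0, since both electrodes use the same couple.
The compartment with the higher Al³⁺(aq) concentration (0.673 M) acts as the cathode; ions are reduced there and produced at the dilute (0.0065 M) anode.
With n = 3, Ecell = −(0.0592/3)·log([dilute]/[conc]) = −(0.0592/3)·log(0.0065/0.673) = +0.040 V.

0.040 V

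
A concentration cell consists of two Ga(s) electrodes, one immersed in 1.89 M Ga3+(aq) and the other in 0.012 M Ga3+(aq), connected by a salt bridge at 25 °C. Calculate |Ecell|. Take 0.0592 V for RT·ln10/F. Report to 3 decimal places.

0.043 V

For a concentration cell E°cell = 0, since both electrodes use the same couple.
The compartment with the higher Ga3+(aq) concentration (1.89 M) acts as the cathode; ions are reduced there and produced at the dilute (0.012 M) anode.
With n = 3, Ecell = −(0.0592/3)·log([dilute]/[conc]) = −(0.0592/3)·log(0.012/1.89) = +0.043 V.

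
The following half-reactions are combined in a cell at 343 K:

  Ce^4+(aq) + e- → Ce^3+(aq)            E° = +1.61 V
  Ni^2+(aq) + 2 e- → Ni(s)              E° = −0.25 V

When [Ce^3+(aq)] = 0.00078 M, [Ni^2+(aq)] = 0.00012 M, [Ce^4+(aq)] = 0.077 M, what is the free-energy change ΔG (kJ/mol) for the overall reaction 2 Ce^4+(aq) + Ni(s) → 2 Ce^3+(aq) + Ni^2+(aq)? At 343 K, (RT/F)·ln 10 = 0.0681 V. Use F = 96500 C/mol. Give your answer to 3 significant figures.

With Ce⁴⁺/Ce³⁺ reduced at the cathode, E°cell = +1.61 − (−0.25) = +1.86 V and n = 2.
Here Q = ([Ce^3+(aq)]^2·[Ni^2+(aq)]) / [Ce^4+(aq)]^2 = 1.23×10^−8 (log Q = −7.910), giving E = +1.86 − (0.0681/2)·(−7.910) = +2.1293 V.
Then ΔG = −nFE = −2 × 96500 × +2.1293 J/mol = −411 kJ/mol.

−411 kJ/mol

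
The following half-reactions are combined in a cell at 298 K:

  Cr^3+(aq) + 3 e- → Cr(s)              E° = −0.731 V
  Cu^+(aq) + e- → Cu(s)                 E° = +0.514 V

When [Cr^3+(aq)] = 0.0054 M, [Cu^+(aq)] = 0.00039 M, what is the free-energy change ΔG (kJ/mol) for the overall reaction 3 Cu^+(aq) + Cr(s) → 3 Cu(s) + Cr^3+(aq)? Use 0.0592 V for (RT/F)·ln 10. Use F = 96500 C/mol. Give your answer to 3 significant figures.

−315 kJ/mol

The standard cell potential is +0.514 − (−0.731) = +1.245 V, with n = 3 electrons in the balanced equation.
Here Q = [Cr^3+(aq)] / [Cu^+(aq)]^3 = 9.1×10^7 (log Q = 7.959), giving E = +1.245 − (0.0592/3)·(7.959) = +1.0879 V.
ΔG = −nFE = −(3)(96500)(+1.0879) J/mol = −315 kJ/mol.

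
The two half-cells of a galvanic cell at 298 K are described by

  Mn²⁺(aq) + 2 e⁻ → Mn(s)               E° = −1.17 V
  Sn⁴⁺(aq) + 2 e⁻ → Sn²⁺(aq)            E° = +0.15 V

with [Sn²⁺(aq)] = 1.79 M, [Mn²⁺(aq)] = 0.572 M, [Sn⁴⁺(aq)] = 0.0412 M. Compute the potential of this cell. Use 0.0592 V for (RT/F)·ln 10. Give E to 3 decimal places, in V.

+1.279 V

Sn⁴⁺/Sn²⁺ is reduced (cathode, E° = +0.15 V) and Mn²⁺/Mn is oxidized (anode).
E°cell = E°cat − E°an = +0.15 − (−1.17) = +1.32 V; n = 2.
The balanced reaction is Sn⁴⁺(aq) + Mn(s) → Sn²⁺(aq) + Mn²⁺(aq), so Q = ([Sn²⁺(aq)]·[Mn²⁺(aq)]) / [Sn⁴⁺(aq)] = 24.9 and log Q = 1.395.
By the Nernst equation, E = +1.32 − (0.0592/2)·(1.395) = +1.279 V.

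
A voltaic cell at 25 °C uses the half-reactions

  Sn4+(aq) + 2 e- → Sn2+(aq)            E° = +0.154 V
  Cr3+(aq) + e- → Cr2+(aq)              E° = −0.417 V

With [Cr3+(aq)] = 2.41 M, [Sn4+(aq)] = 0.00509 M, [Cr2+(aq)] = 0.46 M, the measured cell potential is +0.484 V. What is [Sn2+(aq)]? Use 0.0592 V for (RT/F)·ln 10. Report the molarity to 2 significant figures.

The Sn⁴⁺/Sn²⁺ couple has the larger reduction potential, so it is the cathode: E°cell = +0.154 − (−0.417) = +0.571 V and n = 2.
From the Nernst equation, log Q = n(E° − E)/0.0592 = 2·(+0.571 − (+0.484))/0.0592 = 2.939.
For Sn4+(aq) + 2 Cr2+(aq) → Sn2+(aq) + 2 Cr3+(aq), the reaction quotient is Q = ([Sn2+(aq)]·[Cr3+(aq)]^2) / ([Sn4+(aq)]·[Cr2+(aq)]^2).
Substituting the known concentrations and solving, log [Sn2+(aq)] = −0.793 and [Sn2+(aq)] = 0.16 M.

0.16 M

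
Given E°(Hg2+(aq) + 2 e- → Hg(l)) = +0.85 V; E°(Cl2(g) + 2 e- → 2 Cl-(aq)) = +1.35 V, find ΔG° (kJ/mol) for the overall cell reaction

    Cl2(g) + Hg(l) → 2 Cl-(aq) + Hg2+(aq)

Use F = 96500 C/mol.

−96.5 kJ/mol

In the reaction as written Cl2(g) is reduced, so the Cl₂/Cl⁻ couple is the cathode and Hg²⁺/Hg is the anode.
E°cell = +1.35 − (+0.85) = +0.50 V; balancing electrons gives n = 2.
ΔG° = −nFE°cell = −(2)(96500)(+0.50) J/mol = −96.5 kJ/mol.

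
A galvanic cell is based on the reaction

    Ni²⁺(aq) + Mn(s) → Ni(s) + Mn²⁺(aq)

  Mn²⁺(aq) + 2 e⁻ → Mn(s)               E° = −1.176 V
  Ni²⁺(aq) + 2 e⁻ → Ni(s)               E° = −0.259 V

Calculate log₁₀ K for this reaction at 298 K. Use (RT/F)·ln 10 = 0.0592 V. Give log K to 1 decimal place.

log K = 31.0

The Ni²⁺/Ni couple is reduced (cathode); E°cell = −0.259 − (−1.176) = +0.917 V with n = 2.
At equilibrium E = 0, so log K = nE°cell / 0.0592 = (2)(+0.917) / 0.0592 = 31.0.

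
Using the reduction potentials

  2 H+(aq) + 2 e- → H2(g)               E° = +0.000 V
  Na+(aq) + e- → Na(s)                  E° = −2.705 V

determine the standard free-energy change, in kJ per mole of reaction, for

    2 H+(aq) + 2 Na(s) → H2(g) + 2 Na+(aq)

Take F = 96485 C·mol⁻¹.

In the reaction as written H+(aq) is reduced, so the 2H⁺/H₂ couple is the cathode and Na⁺/Na is the anode.
E°cell = +0.000 − (−2.705) = +2.705 V; balancing electrons gives n = 2.
ΔG° = −nFE°cell = −(2)(96485)(+2.705) J/mol = −522 kJ/mol.

−522 kJ/mol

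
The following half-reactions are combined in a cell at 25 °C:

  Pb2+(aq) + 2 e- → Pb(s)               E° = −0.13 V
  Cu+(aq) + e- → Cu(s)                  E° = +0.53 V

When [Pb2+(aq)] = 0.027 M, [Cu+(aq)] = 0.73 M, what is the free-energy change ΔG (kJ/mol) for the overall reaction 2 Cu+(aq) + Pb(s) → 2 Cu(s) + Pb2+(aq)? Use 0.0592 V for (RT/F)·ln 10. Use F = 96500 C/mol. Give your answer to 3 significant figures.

−135 kJ/mol

With Cu⁺/Cu reduced at the cathode, E°cell = +0.53 − (−0.13) = +0.66 V and n = 2.
Here Q = [Pb2+(aq)] / [Cu+(aq)]^2 = 0.0507 (log Q = −1.295), giving E = +0.66 − (0.0592/2)·(−1.295) = +0.6983 V.
ΔG = −nFE = −(2)(96500)(+0.6983) J/mol = −135 kJ/mol.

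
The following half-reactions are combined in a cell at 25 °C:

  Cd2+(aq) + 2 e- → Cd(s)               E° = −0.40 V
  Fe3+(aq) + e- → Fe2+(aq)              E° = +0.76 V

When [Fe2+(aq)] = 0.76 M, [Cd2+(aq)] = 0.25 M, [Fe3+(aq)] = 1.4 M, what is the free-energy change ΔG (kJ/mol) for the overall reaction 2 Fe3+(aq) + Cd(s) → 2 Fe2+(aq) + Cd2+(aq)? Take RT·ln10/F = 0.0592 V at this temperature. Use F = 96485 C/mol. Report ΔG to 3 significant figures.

The standard cell potential is +0.76 − (−0.40) = +1.16 V, with n = 2 electrons in the balanced equation.
The reaction quotient is ([Fe2+(aq)]^2·[Cd2+(aq)]) / [Fe3+(aq)]^2 = 0.0737; by Nernst, E = +1.16 − (0.0592/2)(−1.133) = +1.1935 V.
Finally ΔG = −nFE = −(2)(96485 C/mol)(+1.1935 V) = −230 kJ/mol.

−230 kJ/mol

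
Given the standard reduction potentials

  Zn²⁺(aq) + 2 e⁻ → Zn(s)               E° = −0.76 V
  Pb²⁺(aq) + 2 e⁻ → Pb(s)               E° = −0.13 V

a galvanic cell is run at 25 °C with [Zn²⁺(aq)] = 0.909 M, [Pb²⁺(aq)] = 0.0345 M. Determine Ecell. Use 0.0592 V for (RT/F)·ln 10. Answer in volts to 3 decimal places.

+0.588 V

Pb²⁺/Pb is reduced (cathode, E° = −0.13 V) and Zn²⁺/Zn is oxidized (anode).
E°cell = E°cat − E°an = −0.13 − (−0.76) = +0.63 V; n = 2.
The balanced reaction is Pb²⁺(aq) + Zn(s) → Pb(s) + Zn²⁺(aq), so Q = [Zn²⁺(aq)] / [Pb²⁺(aq)] = 26.3 and log Q = 1.421.
E = E° − (0.0592/n)·log Q = +0.63 − (0.0592/2)(1.421) = +0.588 V.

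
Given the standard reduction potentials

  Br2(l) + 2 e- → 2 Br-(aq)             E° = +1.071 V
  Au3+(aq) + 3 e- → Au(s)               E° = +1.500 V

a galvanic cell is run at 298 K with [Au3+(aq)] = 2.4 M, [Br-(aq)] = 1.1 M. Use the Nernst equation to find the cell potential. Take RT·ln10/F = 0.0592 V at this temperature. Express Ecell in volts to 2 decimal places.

+0.44 V

The Au³⁺/Au couple has the more positive E°, so it is the cathode; Br₂/Br⁻ is the anode.
The standard potential is +1.500 − (+1.071) = +0.429 V and the balanced reaction transfers n = 6 electrons.
Balancing gives 2 Au3+(aq) + 6 Br-(aq) → 2 Au(s) + 3 Br2(l); hence Q = 1 / ([Au3+(aq)]^2·[Br-(aq)]^6) = 0.098 (log Q = −1.009).
Applying E = E° − (RT ln10/nF)·log Q gives +0.429 − (0.0592/6)(−1.009) = +0.44 V.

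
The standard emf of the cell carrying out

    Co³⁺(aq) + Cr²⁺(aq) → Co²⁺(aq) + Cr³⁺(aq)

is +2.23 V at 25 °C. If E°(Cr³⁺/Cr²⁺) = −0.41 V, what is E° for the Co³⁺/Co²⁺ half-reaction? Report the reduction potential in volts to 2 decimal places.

+1.82 V

In the reaction as written the Co³⁺/Co²⁺ couple is reduced (cathode) and Cr³⁺/Cr²⁺ is oxidized (anode), so E°cell = E°(Co³⁺/Co²⁺) − E°(Cr³⁺/Cr²⁺).
E°(Co³⁺/Co²⁺) = E°cell + E°(anode) = +2.23 + (−0.41) = +1.82 V.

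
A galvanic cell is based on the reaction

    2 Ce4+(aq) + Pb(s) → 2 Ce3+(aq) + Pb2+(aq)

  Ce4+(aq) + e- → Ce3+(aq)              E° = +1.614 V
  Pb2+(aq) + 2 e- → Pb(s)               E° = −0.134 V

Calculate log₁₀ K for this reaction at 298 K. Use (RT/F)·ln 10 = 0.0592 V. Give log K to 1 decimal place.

log K = 59.1

The Ce⁴⁺/Ce³⁺ couple is reduced (cathode); E°cell = +1.614 − (−0.134) = +1.748 V with n = 2.
At equilibrium E = 0, so log K = nE°cell / 0.0592 = (2)(+1.748) / 0.0592 = 59.1.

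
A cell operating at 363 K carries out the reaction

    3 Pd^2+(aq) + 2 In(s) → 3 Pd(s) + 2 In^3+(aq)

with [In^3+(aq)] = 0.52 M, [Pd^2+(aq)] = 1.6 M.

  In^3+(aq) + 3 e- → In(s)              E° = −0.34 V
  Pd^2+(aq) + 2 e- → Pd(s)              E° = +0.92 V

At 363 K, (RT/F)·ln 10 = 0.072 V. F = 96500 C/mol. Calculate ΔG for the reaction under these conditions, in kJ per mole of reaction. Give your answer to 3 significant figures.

E°cell = +0.92 − (−0.34) = +1.26 V; the balanced reaction transfers n = 6 electrons.
Q = [In^3+(aq)]^2 / [Pd^2+(aq)]^3 = 0.066, so log Q = −1.180 and E = +1.26 − (0.072/6)(−1.180) = +1.2742 V.
ΔG = −nFE = −(6)(96500)(+1.2742) J/mol = −738 kJ/mol.

−738 kJ/mol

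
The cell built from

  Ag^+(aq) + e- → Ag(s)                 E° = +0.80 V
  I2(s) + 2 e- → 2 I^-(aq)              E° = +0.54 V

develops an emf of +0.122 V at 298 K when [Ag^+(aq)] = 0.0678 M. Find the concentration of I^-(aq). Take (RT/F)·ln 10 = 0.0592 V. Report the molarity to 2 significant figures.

The Ag⁺/Ag couple has the larger reduction potential, so it is the cathode: E°cell = +0.80 − (+0.54) = +0.26 V and n = 2.
Rearranging E = E° − (0.0592/n)·log Q gives log Q = 2(+0.26 − (+0.122))/0.0592 = 4.662.
For 2 Ag^+(aq) + 2 I^-(aq) → 2 Ag(s) + I2(s), the reaction quotient is Q = 1 / ([Ag^+(aq)]^2·[I^-(aq)]^2).
Isolating [I^-(aq)] in Q = 10^{4.662} yields log [I^-(aq)] = −1.162, i.e. 0.069 M.

0.069 M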